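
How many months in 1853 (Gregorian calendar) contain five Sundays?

4

A month of length L has five Sundays iff its first Sunday is on day ≤ L−28 (so day 1–3 in a 31-day month, 1–2 in a 30-day month, day 1 in a leap February).
Checking each month of 1853: Jan starts Sat (31d) ✓; Feb starts Tue (28d); Mar starts Tue (31d); Apr starts Fri (30d); May starts Sun (31d) ✓; Jun starts Wed (30d); Jul starts Fri (31d) ✓; Aug starts Mon (31d); Sep starts Thu (30d); Oct starts Sat (31d) ✓; Nov starts Tue (30d); Dec starts Thu (31d).
Five-Sunday months: January, May, July, October → 4.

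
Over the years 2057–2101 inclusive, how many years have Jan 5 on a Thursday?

Track Jan 5's weekday year by year (advancing +1, or +2 across a Feb 29):
  2057: Fri  2058: Sat (+1)  2059: Sun (+1)  2060: Mon (+1)  2061: Wed (+2)
  2062: Thu (+1) ✓  2063: Fri (+1)  2064: Sat (+1)  2065: Mon (+2)  2066: Tue (+1)
  2067: Wed (+1)  2068: Thu (+1) ✓  2069: Sat (+2)  2070: Sun (+1)  … (17 more years) …
  2088: Mon (+1)  2089: Wed (+2)  2090: Thu (+1) ✓  2091: Fri (+1)  2092: Sat (+1)
  2093: Mon (+2)  2094: Tue (+1)  2095: Wed (+1)  2096: Thu (+1) ✓  2097: Sat (+2)
  2098: Sun (+1)  2099: Mon (+1)  2100: Tue (+1)  2101: Wed (+1)
Thursday years: 2062, 2068, 2073, 2079, 2090, 2096 — 6 in total.

6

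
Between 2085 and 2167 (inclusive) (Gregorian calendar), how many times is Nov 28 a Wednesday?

13

Track Nov 28's weekday year by year (advancing +1, or +2 across a Feb 29):
  2085: Wed ✓  2086: Thu (+1)  2087: Fri (+1)  2088: Sun (+2)  2089: Mon (+1)
  2090: Tue (+1)  2091: Wed (+1) ✓  2092: Fri (+2)  2093: Sat (+1)  2094: Sun (+1)
  2095: Mon (+1)  2096: Wed (+2) ✓  2097: Thu (+1)  2098: Fri (+1)  … (55 more years) …
  2154: Thu (+1)  2155: Fri (+1)  2156: Sun (+2)  2157: Mon (+1)  2158: Tue (+1)
  2159: Wed (+1) ✓  2160: Fri (+2)  2161: Sat (+1)  2162: Sun (+1)  2163: Mon (+1)
  2164: Wed (+2) ✓  2165: Thu (+1)  2166: Fri (+1)  2167: Sat (+1)
Wednesday years: 2085, 2091, 2096, 2103, 2108, 2114, 2125, 2131, 2136, 2142, 2153, 2159, 2164 — 13 in total.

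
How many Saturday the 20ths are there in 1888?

1

Check the 20th of each month of 1888: Jan 20: Fri, Feb 20: Mon, Mar 20: Tue, Apr 20: Fri, May 20: Sun, Jun 20: Wed, Jul 20: Fri, Aug 20: Mon, Sep 20: Thu, Oct 20: Sat, Nov 20: Tue, Dec 20: Thu.
Saturday occurs in October — 1 month.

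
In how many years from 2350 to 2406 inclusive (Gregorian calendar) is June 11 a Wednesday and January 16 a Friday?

Check each year's weekday for June 11 and January 16:
  2350: Sun/Mon  2351: Mon/Tue  2352: Wed/Wed  2353: Thu/Fri  2354: Fri/Sat  2355: Sat/Sun  2356: Mon/Mon  2357: Tue/Wed  2358: Wed/Thu  2359: Thu/Fri  2360: Sat/Sat  2361: Sun/Mon  2362: Mon/Tue  2363: Tue/Wed  …(29 more)…  2393: Fri/Sat  2394: Sat/Sun  2395: Sun/Mon  2396: Tue/Tue  2397: Wed/Thu  2398: Thu/Fri  2399: Fri/Sat  2400: Sun/Sun  2401: Mon/Tue  2402: Tue/Wed  2403: Wed/Thu  2404: Fri/Fri  2405: Sat/Sun  2406: Sun/Mon
Both conditions hold in: no year — 0.

0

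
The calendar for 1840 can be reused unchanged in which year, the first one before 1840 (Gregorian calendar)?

1812

Two years share a calendar iff Jan 1 falls on the same weekday and both are leap or both are common. 1840: Jan 1 is Wednesday, leap year.
1839: Jan 1 Tuesday, common
1838: Jan 1 Monday, common
1837: Jan 1 Sunday, common
1836: Jan 1 Friday, leap
1835: Jan 1 Thursday, common
1834: Jan 1 Wednesday, common
1833: Jan 1 Tuesday, common
1832: Jan 1 Sunday, leap
1831: Jan 1 Saturday, common
1830: Jan 1 Friday, common
1829: Jan 1 Thursday, common
1828: Jan 1 Tuesday, leap
1827: Jan 1 Monday, common
1826: Jan 1 Sunday, common
1825: Jan 1 Saturday, common
1824: Jan 1 Thursday, leap
1823: Jan 1 Wednesday, common
1822: Jan 1 Tuesday, common
1821: Jan 1 Monday, common
1820: Jan 1 Saturday, leap
1819: Jan 1 Friday, common
1818: Jan 1 Thursday, common
1817: Jan 1 Wednesday, common
1816: Jan 1 Monday, leap
1815: Jan 1 Sunday, common
1814: Jan 1 Saturday, common
1813: Jan 1 Friday, common
1812: Jan 1 Wednesday, leap
1812 matches on both conditions.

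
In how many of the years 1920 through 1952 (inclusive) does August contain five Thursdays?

August has 31 days; it has five Thursdays when Thursday falls among the first (month-length − 28) days — i.e. when August 1 is one of Thursday/Wednesday/Tuesday.
August 1 by year: 1920:Sun 1921:Mon 1922:Tue✓ 1923:Wed✓ 1924:Fri 1925:Sat 1926:Sun 1927:Mon 1928:Wed✓ 1929:Thu✓ 1930:Fri 1931:Sat 1932:Mon 1933:Tue✓ 1934:Wed✓ …(3 more)… 1938:Mon 1939:Tue✓ 1940:Thu✓ 1941:Fri 1942:Sat 1943:Sun 1944:Tue✓ 1945:Wed✓ 1946:Thu✓ 1947:Fri 1948:Sun 1949:Mon 1950:Tue✓ 1951:Wed✓ 1952:Fri
Years with five Thursdays: 1922, 1923, 1928, 1929, 1933, 1934, 1935, 1939, 1940, 1944, 1945, 1946, 1950, 1951 → 14.

14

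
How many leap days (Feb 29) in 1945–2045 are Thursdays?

3

Leap years in 1945–2045: 25 of them.
Feb 29 weekday advances by 5 (mod 7) from one leap year to the next four years later (or differs when a century non-leap intervenes).
Leap-day weekdays: 1948:Sun 1952:Fri 1956:Wed 1960:Mon 1964:Sat 1968:Thu✓ 1972:Tue 1976:Sun 1980:Fri 1984:Wed 1988:Mon 1992:Sat 1996:Thu✓ 2000:Tue 2004:Sun 2008:Fri 2012:Wed 2016:Mon 2020:Sat 2024:Thu✓ 2028:Tue 2032:Sun 2036:Fri 2040:Wed 2044:Mon
Thursday: 1968, 1996, 2024 → 3.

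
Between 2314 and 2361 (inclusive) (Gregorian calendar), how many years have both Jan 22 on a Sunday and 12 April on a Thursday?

2

Check each year's weekday for Jan 22 and 12 April:
  2314: Thu/Sun  2315: Fri/Mon  2316: Sat/Wed  2317: Mon/Thu  2318: Tue/Fri  2319: Wed/Sat  2320: Thu/Mon  2321: Sat/Tue  2322: Sun/Wed  2323: Mon/Thu  2324: Tue/Sat  2325: Thu/Sun  2326: Fri/Mon  2327: Sat/Tue  …(20 more)…  2348: Thu/Mon  2349: Sat/Tue  2350: Sun/Wed  2351: Mon/Thu  2352: Tue/Sat  2353: Thu/Sun  2354: Fri/Mon  2355: Sat/Tue  2356: Sun/Thu ✓  2357: Tue/Fri  2358: Wed/Sat  2359: Thu/Sun  2360: Fri/Tue  2361: Sun/Wed
Both conditions hold in: 2328, 2356 — 2.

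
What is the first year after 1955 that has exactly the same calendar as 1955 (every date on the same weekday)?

1966

Two years share a calendar iff Jan 1 falls on the same weekday and both are leap or both are common. 1955: Jan 1 is Saturday, common year.
1956: Jan 1 Sunday, leap
1957: Jan 1 Tuesday, common
1958: Jan 1 Wednesday, common
1959: Jan 1 Thursday, common
1960: Jan 1 Friday, leap
1961: Jan 1 Sunday, common
1962: Jan 1 Monday, common
1963: Jan 1 Tuesday, common
1964: Jan 1 Wednesday, leap
1965: Jan 1 Friday, common
1966: Jan 1 Saturday, common
1966 matches on both conditions.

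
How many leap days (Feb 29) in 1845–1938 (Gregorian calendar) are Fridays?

Leap years in 1845–1938: 22 of them.
Feb 29 weekday advances by 5 (mod 7) from one leap year to the next four years later (or differs when a century non-leap intervenes).
Leap-day weekdays: 1848:Tue 1852:Sun 1856:Fri✓ 1860:Wed 1864:Mon 1868:Sat 1872:Thu 1876:Tue 1880:Sun 1884:Fri✓ 1888:Wed 1892:Mon 1896:Sat 1904:Mon 1908:Sat 1912:Thu 1916:Tue 1920:Sun 1924:Fri✓ 1928:Wed 1932:Mon 1936:Sat
Friday: 1856, 1884, 1924 → 3.

3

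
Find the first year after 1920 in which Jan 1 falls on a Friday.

1926

Jan 1 advances by 2 weekdays after a leap year and by 1 after a common year.
1920: Jan 1 is Thursday (leap).
1921: Saturday
1922: Sunday
1923: Monday
1924: Tuesday (leap)
1925: Thursday
1926: Friday
1926 begins on a Friday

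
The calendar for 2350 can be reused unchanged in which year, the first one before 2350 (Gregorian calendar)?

Two years share a calendar iff Jan 1 falls on the same weekday and both are leap or both are common. 2350: Jan 1 is Sunday, common year.
2349: Jan 1 Saturday, common
2348: Jan 1 Thursday, leap
2347: Jan 1 Wednesday, common
2346: Jan 1 Tuesday, common
2345: Jan 1 Monday, common
2344: Jan 1 Saturday, leap
2343: Jan 1 Friday, common
2342: Jan 1 Thursday, common
2341: Jan 1 Wednesday, common
2340: Jan 1 Monday, leap
2339: Jan 1 Sunday, common
2339 matches on both conditions.

2339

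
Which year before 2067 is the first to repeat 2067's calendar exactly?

Two years share a calendar iff Jan 1 falls on the same weekday and both are leap or both are common. 2067: Jan 1 is Saturday, common year.
2066: Jan 1 Friday, common
2065: Jan 1 Thursday, common
2064: Jan 1 Tuesday, leap
2063: Jan 1 Monday, common
2062: Jan 1 Sunday, common
2061: Jan 1 Saturday, common
2061 matches on both conditions.

2061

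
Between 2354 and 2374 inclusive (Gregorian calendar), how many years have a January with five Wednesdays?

9

January has 31 days; it has five Wednesdays when Wednesday falls among the first (month-length − 28) days — i.e. when January 1 is one of Wednesday/Tuesday/Monday.
January 1 by year: 2354:Fri 2355:Sat 2356:Sun 2357:Tue✓ 2358:Wed✓ 2359:Thu 2360:Fri 2361:Sun 2362:Mon✓ 2363:Tue✓ 2364:Wed✓ 2365:Fri 2366:Sat 2367:Sun 2368:Mon✓ 2369:Wed✓ 2370:Thu 2371:Fri 2372:Sat 2373:Mon✓ 2374:Tue✓
Years with five Wednesdays: 2357, 2358, 2362, 2363, 2364, 2368, 2369, 2373, 2374 → 9.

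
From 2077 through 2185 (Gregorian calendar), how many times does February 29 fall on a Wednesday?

Leap years in 2077–2185: 26 of them.
Feb 29 weekday advances by 5 (mod 7) from one leap year to the next four years later (or differs when a century non-leap intervenes).
Leap-day weekdays: 2080:Thu 2084:Tue 2088:Sun 2092:Fri 2096:Wed✓ 2104:Fri 2108:Wed✓ 2112:Mon 2116:Sat 2120:Thu 2124:Tue 2128:Sun 2132:Fri 2136:Wed✓ 2140:Mon 2144:Sat 2148:Thu 2152:Tue 2156:Sun 2160:Fri 2164:Wed✓ 2168:Mon 2172:Sat 2176:Thu 2180:Tue 2184:Sun
Wednesday: 2096, 2108, 2136, 2164 → 4.

4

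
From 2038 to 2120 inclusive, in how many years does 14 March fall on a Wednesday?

Track 14 March's weekday year by year (advancing +1, or +2 across a Feb 29):
  2038: Sun  2039: Mon (+1)  2040: Wed (+2) ✓  2041: Thu (+1)  2042: Fri (+1)
  2043: Sat (+1)  2044: Mon (+2)  2045: Tue (+1)  2046: Wed (+1) ✓  2047: Thu (+1)
  2048: Sat (+2)  2049: Sun (+1)  2050: Mon (+1)  2051: Tue (+1)  … (55 more years) …
  2107: Mon (+1)  2108: Wed (+2) ✓  2109: Thu (+1)  2110: Fri (+1)  2111: Sat (+1)
  2112: Mon (+2)  2113: Tue (+1)  2114: Wed (+1) ✓  2115: Thu (+1)  2116: Sat (+2)
  2117: Sun (+1)  2118: Mon (+1)  2119: Tue (+1)  2120: Thu (+2)
Wednesday years: 2040, 2046, 2057, 2063, 2068, 2074, 2085, 2091, 2096, 2103, 2108, 2114 — 12 in total.

12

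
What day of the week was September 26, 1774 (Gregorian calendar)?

January 1, 1774 is a Saturday.
September 26 is day 269 of the year, i.e. 268 days after Jan 1.
268 mod 7 = 2, so advance 2 weekdays from Saturday: Monday.

Monday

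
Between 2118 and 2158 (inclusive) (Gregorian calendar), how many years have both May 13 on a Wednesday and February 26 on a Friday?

0

Check each year's weekday for May 13 and February 26:
  2118: Fri/Sat  2119: Sat/Sun  2120: Mon/Mon  2121: Tue/Wed  2122: Wed/Thu  2123: Thu/Fri  2124: Sat/Sat  2125: Sun/Mon  2126: Mon/Tue  2127: Tue/Wed  2128: Thu/Thu  2129: Fri/Sat  2130: Sat/Sun  2131: Sun/Mon  …(13 more)…  2145: Thu/Fri  2146: Fri/Sat  2147: Sat/Sun  2148: Mon/Mon  2149: Tue/Wed  2150: Wed/Thu  2151: Thu/Fri  2152: Sat/Sat  2153: Sun/Mon  2154: Mon/Tue  2155: Tue/Wed  2156: Thu/Thu  2157: Fri/Sat  2158: Sat/Sun
Both conditions hold in: no year — 0.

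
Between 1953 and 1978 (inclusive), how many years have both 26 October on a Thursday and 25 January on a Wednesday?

3

Check each year's weekday for 26 October and 25 January:
  1953: Mon/Sun  1954: Tue/Mon  1955: Wed/Tue  1956: Fri/Wed  1957: Sat/Fri  1958: Sun/Sat  1959: Mon/Sun  1960: Wed/Mon  1961: Thu/Wed ✓  1962: Fri/Thu  1963: Sat/Fri  1964: Mon/Sat  1965: Tue/Mon  1966: Wed/Tue  1967: Thu/Wed ✓  1968: Sat/Thu  1969: Sun/Sat  1970: Mon/Sun  1971: Tue/Mon  1972: Thu/Tue  1973: Fri/Thu  1974: Sat/Fri  1975: Sun/Sat  1976: Tue/Sun  1977: Wed/Tue  1978: Thu/Wed ✓
Both conditions hold in: 1961, 1967, 1978 — 3.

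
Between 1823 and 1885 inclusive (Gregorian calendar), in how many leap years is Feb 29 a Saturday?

2

Leap years in 1823–1885: 16 of them.
Feb 29 weekday advances by 5 (mod 7) from one leap year to the next four years later (or differs when a century non-leap intervenes).
Leap-day weekdays: 1824:Sun 1828:Fri 1832:Wed 1836:Mon 1840:Sat✓ 1844:Thu 1848:Tue 1852:Sun 1856:Fri 1860:Wed 1864:Mon 1868:Sat✓ 1872:Thu 1876:Tue 1880:Sun 1884:Fri
Saturday: 1840, 1868 → 2.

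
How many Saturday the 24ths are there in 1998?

Check the 24th of each month of 1998: Jan 24: Sat, Feb 24: Tue, Mar 24: Tue, Apr 24: Fri, May 24: Sun, Jun 24: Wed, Jul 24: Fri, Aug 24: Mon, Sep 24: Thu, Oct 24: Sat, Nov 24: Tue, Dec 24: Thu.
Saturday occurs in January, October — 2 months.

2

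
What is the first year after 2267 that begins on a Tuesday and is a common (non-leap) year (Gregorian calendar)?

Jan 1 advances by 2 weekdays after a leap year and by 1 after a common year.
2267: Jan 1 is Tuesday.
2268: Wednesday (leap)
2269: Friday
2270: Saturday
2271: Sunday
2272: Monday (leap)
2273: Wednesday
2274: Thursday
2275: Friday
2276: Saturday (leap)
2277: Monday
2278: Tuesday
2278 begins on a Tuesday and is a common year.

2278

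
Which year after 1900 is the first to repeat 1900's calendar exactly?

1906

Two years share a calendar iff Jan 1 falls on the same weekday and both are leap or both are common. 1900: Jan 1 is Monday, common year.
1901: Jan 1 Tuesday, common
1902: Jan 1 Wednesday, common
1903: Jan 1 Thursday, common
1904: Jan 1 Friday, leap
1905: Jan 1 Sunday, common
1906: Jan 1 Monday, common
1906 matches on both conditions.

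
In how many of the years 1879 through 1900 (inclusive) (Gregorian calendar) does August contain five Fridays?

9

August has 31 days; it has five Fridays when Friday falls among the first (month-length − 28) days — i.e. when August 1 is one of Friday/Thursday/Wednesday.
August 1 by year: 1879:Fri✓ 1880:Sun 1881:Mon 1882:Tue 1883:Wed✓ 1884:Fri✓ 1885:Sat 1886:Sun 1887:Mon 1888:Wed✓ 1889:Thu✓ 1890:Fri✓ 1891:Sat 1892:Mon 1893:Tue 1894:Wed✓ 1895:Thu✓ 1896:Sat 1897:Sun 1898:Mon 1899:Tue 1900:Wed✓
Years with five Fridays: 1879, 1883, 1884, 1888, 1889, 1890, 1894, 1895, 1900 → 9.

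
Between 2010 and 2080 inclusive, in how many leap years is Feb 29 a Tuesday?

2

Leap years in 2010–2080: 18 of them.
Feb 29 weekday advances by 5 (mod 7) from one leap year to the next four years later (or differs when a century non-leap intervenes).
Leap-day weekdays: 2012:Wed 2016:Mon 2020:Sat 2024:Thu 2028:Tue✓ 2032:Sun 2036:Fri 2040:Wed 2044:Mon 2048:Sat 2052:Thu 2056:Tue✓ 2060:Sun 2064:Fri 2068:Wed 2072:Mon 2076:Sat 2080:Thu
Tuesday: 2028, 2056 → 2.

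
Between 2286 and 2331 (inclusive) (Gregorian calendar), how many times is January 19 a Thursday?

7

Track January 19's weekday year by year (advancing +1, or +2 across a Feb 29):
  2286: Tue  2287: Wed (+1)  2288: Thu (+1) ✓  2289: Sat (+2)  2290: Sun (+1)
  2291: Mon (+1)  2292: Tue (+1)  2293: Thu (+2) ✓  2294: Fri (+1)  2295: Sat (+1)
  2296: Sun (+1)  2297: Tue (+2)  2298: Wed (+1)  2299: Thu (+1) ✓  … (18 more years) …
  2318: Sat (+1)  2319: Sun (+1)  2320: Mon (+1)  2321: Wed (+2)  2322: Thu (+1) ✓
  2323: Fri (+1)  2324: Sat (+1)  2325: Mon (+2)  2326: Tue (+1)  2327: Wed (+1)
  2328: Thu (+1) ✓  2329: Sat (+2)  2330: Sun (+1)  2331: Mon (+1)
Thursday years: 2288, 2293, 2299, 2305, 2311, 2322, 2328 — 7 in total.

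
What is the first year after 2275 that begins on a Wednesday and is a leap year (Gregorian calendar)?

Jan 1 advances by 2 weekdays after a leap year and by 1 after a common year.
2275: Jan 1 is Friday.
2276: Saturday (leap)
2277: Monday
2278: Tuesday
2279: Wednesday
2280: Thursday (leap)
2281: Saturday
2282: Sunday
2283: Monday
2284: Tuesday (leap)
2285: Thursday
2286: Friday
2287: Saturday
2288: Sunday (leap)
2289: Tuesday
2290: Wednesday
2291: Thursday
2292: Friday (leap)
2293: Sunday
2294: Monday
2295: Tuesday
2296: Wednesday (leap)
2296 begins on a Wednesday and is a leap year.

2296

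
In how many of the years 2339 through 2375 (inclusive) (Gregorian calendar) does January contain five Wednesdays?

17

January has 31 days; it has five Wednesdays when Wednesday falls among the first (month-length − 28) days — i.e. when January 1 is one of Wednesday/Tuesday/Monday.
January 1 by year: 2339:Sun 2340:Mon✓ 2341:Wed✓ 2342:Thu 2343:Fri 2344:Sat 2345:Mon✓ 2346:Tue✓ 2347:Wed✓ 2348:Thu 2349:Sat 2350:Sun 2351:Mon✓ 2352:Tue✓ 2353:Thu …(7 more)… 2361:Sun 2362:Mon✓ 2363:Tue✓ 2364:Wed✓ 2365:Fri 2366:Sat 2367:Sun 2368:Mon✓ 2369:Wed✓ 2370:Thu 2371:Fri 2372:Sat 2373:Mon✓ 2374:Tue✓ 2375:Wed✓
Years with five Wednesdays: 2340, 2341, 2345, 2346, 2347, 2351, 2352, 2357, 2358, 2362, 2363, 2364, 2368, 2369, 2373, 2374, 2375 → 17.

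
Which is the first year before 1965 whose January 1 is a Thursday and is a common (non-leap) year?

1959

Jan 1 advances by 2 weekdays after a leap year and by 1 after a common year.
1965: Jan 1 is Friday.
1964: Wednesday (leap)
1963: Tuesday
1962: Monday
1961: Sunday
1960: Friday (leap)
1959: Thursday
1959 begins on a Thursday and is a common year.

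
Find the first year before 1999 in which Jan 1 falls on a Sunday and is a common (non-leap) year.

Jan 1 advances by 2 weekdays after a leap year and by 1 after a common year.
1999: Jan 1 is Friday.
1998: Thursday
1997: Wednesday
1996: Monday (leap)
1995: Sunday
1995 begins on a Sunday and is a common year.

1995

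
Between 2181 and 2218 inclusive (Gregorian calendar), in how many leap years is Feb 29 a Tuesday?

0

Leap years in 2181–2218: 8 of them.
Feb 29 weekday advances by 5 (mod 7) from one leap year to the next four years later (or differs when a century non-leap intervenes).
Leap-day weekdays: 2184:Sun 2188:Fri 2192:Wed 2196:Mon 2204:Wed 2208:Mon 2212:Sat 2216:Thu
Tuesday: none → 0.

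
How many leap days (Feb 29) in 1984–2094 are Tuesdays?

4

Leap years in 1984–2094: 28 of them.
Feb 29 weekday advances by 5 (mod 7) from one leap year to the next four years later (or differs when a century non-leap intervenes).
Leap-day weekdays: 1984:Wed 1988:Mon 1992:Sat 1996:Thu 2000:Tue✓ 2004:Sun 2008:Fri 2012:Wed 2016:Mon 2020:Sat 2024:Thu 2028:Tue✓ 2032:Sun 2036:Fri 2040:Wed 2044:Mon 2048:Sat 2052:Thu 2056:Tue✓ 2060:Sun 2064:Fri 2068:Wed 2072:Mon 2076:Sat 2080:Thu 2084:Tue✓ 2088:Sun 2092:Fri
Tuesday: 2000, 2028, 2056, 2084 → 4.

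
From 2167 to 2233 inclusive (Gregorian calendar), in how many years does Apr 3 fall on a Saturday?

9

Track Apr 3's weekday year by year (advancing +1, or +2 across a Feb 29):
  2167: Fri  2168: Sun (+2)  2169: Mon (+1)  2170: Tue (+1)  2171: Wed (+1)
  2172: Fri (+2)  2173: Sat (+1) ✓  2174: Sun (+1)  2175: Mon (+1)  2176: Wed (+2)
  2177: Thu (+1)  2178: Fri (+1)  2179: Sat (+1) ✓  2180: Mon (+2)  … (39 more years) …
  2220: Mon (+2)  2221: Tue (+1)  2222: Wed (+1)  2223: Thu (+1)  2224: Sat (+2) ✓
  2225: Sun (+1)  2226: Mon (+1)  2227: Tue (+1)  2228: Thu (+2)  2229: Fri (+1)
  2230: Sat (+1) ✓  2231: Sun (+1)  2232: Tue (+2)  2233: Wed (+1)
Saturday years: 2173, 2179, 2184, 2190, 2202, 2213, 2219, 2224, 2230 — 9 in total.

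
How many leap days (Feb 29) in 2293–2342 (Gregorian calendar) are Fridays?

1

Leap years in 2293–2342: 11 of them.
Feb 29 weekday advances by 5 (mod 7) from one leap year to the next four years later (or differs when a century non-leap intervenes).
Leap-day weekdays: 2296:Sat 2304:Mon 2308:Sat 2312:Thu 2316:Tue 2320:Sun 2324:Fri✓ 2328:Wed 2332:Mon 2336:Sat 2340:Thu
Friday: 2324 → 1.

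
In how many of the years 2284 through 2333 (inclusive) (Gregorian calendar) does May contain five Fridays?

22

May has 31 days; it has five Fridays when Friday falls among the first (month-length − 28) days — i.e. when May 1 is one of Friday/Thursday/Wednesday.
May 1 by year: 2284:Thu✓ 2285:Fri✓ 2286:Sat 2287:Sun 2288:Tue 2289:Wed✓ 2290:Thu✓ 2291:Fri✓ 2292:Sun 2293:Mon 2294:Tue 2295:Wed✓ 2296:Fri✓ 2297:Sat 2298:Sun …(20 more)… 2319:Thu✓ 2320:Sat 2321:Sun 2322:Mon 2323:Tue 2324:Thu✓ 2325:Fri✓ 2326:Sat 2327:Sun 2328:Tue 2329:Wed✓ 2330:Thu✓ 2331:Fri✓ 2332:Sun 2333:Mon
Years with five Fridays: 2284, 2285, 2289, 2290, 2291, 2295, 2296, 2301, 2302, 2303, 2307, 2308, 2312, 2313, 2314, 2318, 2319, 2324, 2325, 2329, 2330, 2331 → 22.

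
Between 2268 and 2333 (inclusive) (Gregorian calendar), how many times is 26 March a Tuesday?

9

Track 26 March's weekday year by year (advancing +1, or +2 across a Feb 29):
  2268: Thu  2269: Fri (+1)  2270: Sat (+1)  2271: Sun (+1)  2272: Tue (+2) ✓
  2273: Wed (+1)  2274: Thu (+1)  2275: Fri (+1)  2276: Sun (+2)  2277: Mon (+1)
  2278: Tue (+1) ✓  2279: Wed (+1)  2280: Fri (+2)  2281: Sat (+1)  … (38 more years) …
  2320: Fri (+2)  2321: Sat (+1)  2322: Sun (+1)  2323: Mon (+1)  2324: Wed (+2)
  2325: Thu (+1)  2326: Fri (+1)  2327: Sat (+1)  2328: Mon (+2)  2329: Tue (+1) ✓
  2330: Wed (+1)  2331: Thu (+1)  2332: Sat (+2)  2333: Sun (+1)
Tuesday years: 2272, 2278, 2289, 2295, 2301, 2307, 2312, 2318, 2329 — 9 in total.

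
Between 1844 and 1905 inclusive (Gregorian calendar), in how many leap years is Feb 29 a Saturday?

Leap years in 1844–1905: 15 of them.
Feb 29 weekday advances by 5 (mod 7) from one leap year to the next four years later (or differs when a century non-leap intervenes).
Leap-day weekdays: 1844:Thu 1848:Tue 1852:Sun 1856:Fri 1860:Wed 1864:Mon 1868:Sat✓ 1872:Thu 1876:Tue 1880:Sun 1884:Fri 1888:Wed 1892:Mon 1896:Sat✓ 1904:Mon
Saturday: 1868, 1896 → 2.

2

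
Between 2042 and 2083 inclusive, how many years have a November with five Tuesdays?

12

November has 30 days; it has five Tuesdays when Tuesday falls among the first (month-length − 28) days — i.e. when November 1 is one of Tuesday/Monday.
November 1 by year: 2042:Sat 2043:Sun 2044:Tue✓ 2045:Wed 2046:Thu 2047:Fri 2048:Sun 2049:Mon✓ 2050:Tue✓ 2051:Wed 2052:Fri 2053:Sat 2054:Sun 2055:Mon✓ 2056:Wed …(12 more)… 2069:Fri 2070:Sat 2071:Sun 2072:Tue✓ 2073:Wed 2074:Thu 2075:Fri 2076:Sun 2077:Mon✓ 2078:Tue✓ 2079:Wed 2080:Fri 2081:Sat 2082:Sun 2083:Mon✓
Years with five Tuesdays: 2044, 2049, 2050, 2055, 2060, 2061, 2066, 2067, 2072, 2077, 2078, 2083 → 12.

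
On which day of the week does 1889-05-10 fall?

January 1, 1889 is a Tuesday.
May 10 is day 130 of the year, i.e. 129 days after Jan 1.
129 mod 7 = 3, so advance 3 weekdays from Tuesday: Friday.

Friday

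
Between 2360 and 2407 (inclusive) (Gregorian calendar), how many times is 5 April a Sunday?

6

Track 5 April's weekday year by year (advancing +1, or +2 across a Feb 29):
  2360: Tue  2361: Wed (+1)  2362: Thu (+1)  2363: Fri (+1)  2364: Sun (+2) ✓
  2365: Mon (+1)  2366: Tue (+1)  2367: Wed (+1)  2368: Fri (+2)  2369: Sat (+1)
  2370: Sun (+1) ✓  2371: Mon (+1)  2372: Wed (+2)  2373: Thu (+1)  … (20 more years) …
  2394: Tue (+1)  2395: Wed (+1)  2396: Fri (+2)  2397: Sat (+1)  2398: Sun (+1) ✓
  2399: Mon (+1)  2400: Wed (+2)  2401: Thu (+1)  2402: Fri (+1)  2403: Sat (+1)
  2404: Mon (+2)  2405: Tue (+1)  2406: Wed (+1)  2407: Thu (+1)
Sunday years: 2364, 2370, 2381, 2387, 2392, 2398 — 6 in total.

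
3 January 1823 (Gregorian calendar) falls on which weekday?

Friday

January 1, 1823 is a Wednesday.
January 3 is day 3 of the year, i.e. 2 days after Jan 1.
2 mod 7 = 2, so advance 2 weekdays from Wednesday: Friday.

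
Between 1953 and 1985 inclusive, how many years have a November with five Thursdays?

November has 30 days; it has five Thursdays when Thursday falls among the first (month-length − 28) days — i.e. when November 1 is one of Thursday/Wednesday.
November 1 by year: 1953:Sun 1954:Mon 1955:Tue 1956:Thu✓ 1957:Fri 1958:Sat 1959:Sun 1960:Tue 1961:Wed✓ 1962:Thu✓ 1963:Fri 1964:Sun 1965:Mon 1966:Tue 1967:Wed✓ …(3 more)… 1971:Mon 1972:Wed✓ 1973:Thu✓ 1974:Fri 1975:Sat 1976:Mon 1977:Tue 1978:Wed✓ 1979:Thu✓ 1980:Sat 1981:Sun 1982:Mon 1983:Tue 1984:Thu✓ 1985:Fri
Years with five Thursdays: 1956, 1961, 1962, 1967, 1972, 1973, 1978, 1979, 1984 → 9.

9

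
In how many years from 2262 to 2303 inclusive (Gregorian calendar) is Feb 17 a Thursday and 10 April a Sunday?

4

Check each year's weekday for Feb 17 and 10 April:
  2262: Mon/Thu  2263: Tue/Fri  2264: Wed/Sun  2265: Fri/Mon  2266: Sat/Tue  2267: Sun/Wed  2268: Mon/Fri  2269: Wed/Sat  2270: Thu/Sun ✓  2271: Fri/Mon  2272: Sat/Wed  2273: Mon/Thu  2274: Tue/Fri  2275: Wed/Sat  …(14 more)…  2290: Mon/Thu  2291: Tue/Fri  2292: Wed/Sun  2293: Fri/Mon  2294: Sat/Tue  2295: Sun/Wed  2296: Mon/Fri  2297: Wed/Sat  2298: Thu/Sun ✓  2299: Fri/Mon  2300: Sat/Tue  2301: Sun/Wed  2302: Mon/Thu  2303: Tue/Fri
Both conditions hold in: 2270, 2281, 2287, 2298 — 4.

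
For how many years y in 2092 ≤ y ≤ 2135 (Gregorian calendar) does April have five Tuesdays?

April has 30 days; it has five Tuesdays when Tuesday falls among the first (month-length − 28) days — i.e. when April 1 is one of Tuesday/Monday.
April 1 by year: 2092:Tue✓ 2093:Wed 2094:Thu 2095:Fri 2096:Sun 2097:Mon✓ 2098:Tue✓ 2099:Wed 2100:Thu 2101:Fri 2102:Sat 2103:Sun 2104:Tue✓ 2105:Wed 2106:Thu …(14 more)… 2121:Tue✓ 2122:Wed 2123:Thu 2124:Sat 2125:Sun 2126:Mon✓ 2127:Tue✓ 2128:Thu 2129:Fri 2130:Sat 2131:Sun 2132:Tue✓ 2133:Wed 2134:Thu 2135:Fri
Years with five Tuesdays: 2092, 2097, 2098, 2104, 2109, 2110, 2115, 2120, 2121, 2126, 2127, 2132 → 12.

12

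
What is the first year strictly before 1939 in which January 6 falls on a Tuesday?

1931

From one year to the next, a fixed date's weekday advances by 1, or by 2 when a Feb 29 lies between the two dates.
1939: January 6 is Friday.
1938: Thursday (−1)
1937: Wednesday (−1)
1936: Monday (−2)
1935: Sunday (−1)
1934: Saturday (−1)
1933: Friday (−1)
1932: Wednesday (−2)
1931: Tuesday (−1)
January 6 falls on a Tuesday in 1931.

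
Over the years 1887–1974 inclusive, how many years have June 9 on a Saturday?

13

Track June 9's weekday year by year (advancing +1, or +2 across a Feb 29):
  1887: Thu  1888: Sat (+2) ✓  1889: Sun (+1)  1890: Mon (+1)  1891: Tue (+1)
  1892: Thu (+2)  1893: Fri (+1)  1894: Sat (+1) ✓  1895: Sun (+1)  1896: Tue (+2)
  1897: Wed (+1)  1898: Thu (+1)  1899: Fri (+1)  1900: Sat (+1) ✓  … (60 more years) …
  1961: Fri (+1)  1962: Sat (+1) ✓  1963: Sun (+1)  1964: Tue (+2)  1965: Wed (+1)
  1966: Thu (+1)  1967: Fri (+1)  1968: Sun (+2)  1969: Mon (+1)  1970: Tue (+1)
  1971: Wed (+1)  1972: Fri (+2)  1973: Sat (+1) ✓  1974: Sun (+1)
Saturday years: 1888, 1894, 1900, 1906, 1917, 1923, 1928, 1934, 1945, 1951, 1956, 1962, 1973 — 13 in total.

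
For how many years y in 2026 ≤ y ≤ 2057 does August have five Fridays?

13

August has 31 days; it has five Fridays when Friday falls among the first (month-length − 28) days — i.e. when August 1 is one of Friday/Thursday/Wednesday.
August 1 by year: 2026:Sat 2027:Sun 2028:Tue 2029:Wed✓ 2030:Thu✓ 2031:Fri✓ 2032:Sun 2033:Mon 2034:Tue 2035:Wed✓ 2036:Fri✓ 2037:Sat 2038:Sun 2039:Mon 2040:Wed✓ 2041:Thu✓ 2042:Fri✓ 2043:Sat 2044:Mon 2045:Tue 2046:Wed✓ 2047:Thu✓ 2048:Sat 2049:Sun 2050:Mon 2051:Tue 2052:Thu✓ 2053:Fri✓ 2054:Sat 2055:Sun 2056:Tue 2057:Wed✓
Years with five Fridays: 2029, 2030, 2031, 2035, 2036, 2040, 2041, 2042, 2046, 2047, 2052, 2053, 2057 → 13.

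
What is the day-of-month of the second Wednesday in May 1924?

May 1, 1924 is a Thursday, so the first Wednesday is the 7th.
The second Wednesday is 7 + 7 = 14.

14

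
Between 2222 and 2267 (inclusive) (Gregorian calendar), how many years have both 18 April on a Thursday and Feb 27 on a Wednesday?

Check each year's weekday for 18 April and Feb 27:
  2222: Thu/Wed ✓  2223: Fri/Thu  2224: Sun/Fri  2225: Mon/Sun  2226: Tue/Mon  2227: Wed/Tue  2228: Fri/Wed  2229: Sat/Fri  2230: Sun/Sat  2231: Mon/Sun  2232: Wed/Mon  2233: Thu/Wed ✓  2234: Fri/Thu  2235: Sat/Fri  …(18 more)…  2254: Tue/Mon  2255: Wed/Tue  2256: Fri/Wed  2257: Sat/Fri  2258: Sun/Sat  2259: Mon/Sun  2260: Wed/Mon  2261: Thu/Wed ✓  2262: Fri/Thu  2263: Sat/Fri  2264: Mon/Sat  2265: Tue/Mon  2266: Wed/Tue  2267: Thu/Wed ✓
Both conditions hold in: 2222, 2233, 2239, 2250, 2261, 2267 — 6.

6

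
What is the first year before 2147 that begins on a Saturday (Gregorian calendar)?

2146

Jan 1 advances by 2 weekdays after a leap year and by 1 after a common year.
2147: Jan 1 is Sunday.
2146: Saturday
2146 begins on a Saturday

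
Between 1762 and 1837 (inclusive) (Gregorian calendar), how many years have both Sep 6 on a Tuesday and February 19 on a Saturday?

Check each year's weekday for Sep 6 and February 19:
  1762: Mon/Fri  1763: Tue/Sat ✓  1764: Thu/Sun  1765: Fri/Tue  1766: Sat/Wed  1767: Sun/Thu  1768: Tue/Fri  1769: Wed/Sun  1770: Thu/Mon  1771: Fri/Tue  1772: Sun/Wed  1773: Mon/Fri  1774: Tue/Sat ✓  1775: Wed/Sun  …(48 more)…  1824: Mon/Thu  1825: Tue/Sat ✓  1826: Wed/Sun  1827: Thu/Mon  1828: Sat/Tue  1829: Sun/Thu  1830: Mon/Fri  1831: Tue/Sat ✓  1832: Thu/Sun  1833: Fri/Tue  1834: Sat/Wed  1835: Sun/Thu  1836: Tue/Fri  1837: Wed/Sun
Both conditions hold in: 1763, 1774, 1785, 1791, 1803, 1814, 1825, 1831 — 8.

8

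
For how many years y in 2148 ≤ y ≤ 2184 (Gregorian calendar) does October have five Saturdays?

October has 31 days; it has five Saturdays when Saturday falls among the first (month-length − 28) days — i.e. when October 1 is one of Saturday/Friday/Thursday.
October 1 by year: 2148:Tue 2149:Wed 2150:Thu✓ 2151:Fri✓ 2152:Sun 2153:Mon 2154:Tue 2155:Wed 2156:Fri✓ 2157:Sat✓ 2158:Sun 2159:Mon 2160:Wed 2161:Thu✓ 2162:Fri✓ …(7 more)… 2170:Mon 2171:Tue 2172:Thu✓ 2173:Fri✓ 2174:Sat✓ 2175:Sun 2176:Tue 2177:Wed 2178:Thu✓ 2179:Fri✓ 2180:Sun 2181:Mon 2182:Tue 2183:Wed 2184:Fri✓
Years with five Saturdays: 2150, 2151, 2156, 2157, 2161, 2162, 2163, 2167, 2168, 2172, 2173, 2174, 2178, 2179, 2184 → 15.

15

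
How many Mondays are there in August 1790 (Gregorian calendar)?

August 1790 has 31 days and begins on Sunday.
The first Monday is August 2.
Mondays fall on 2, 9, 16, 23, 30 — that's 5.

5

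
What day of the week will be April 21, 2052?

Sunday

January 1, 2052 is a Monday.
April 21 is day 112 of the year, i.e. 111 days after Jan 1.
111 mod 7 = 6, so advance 6 weekdays from Monday: Sunday.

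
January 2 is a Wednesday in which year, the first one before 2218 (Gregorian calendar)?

2211

From one year to the next, a fixed date's weekday advances by 1, or by 2 when a Feb 29 lies between the two dates.
2218: January 2 is Friday.
2217: Thursday (−1)
2216: Tuesday (−2)
2215: Monday (−1)
2214: Sunday (−1)
2213: Saturday (−1)
2212: Thursday (−2)
2211: Wednesday (−1)
January 2 falls on a Wednesday in 2211.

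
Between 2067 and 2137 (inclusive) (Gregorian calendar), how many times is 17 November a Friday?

9

Track 17 November's weekday year by year (advancing +1, or +2 across a Feb 29):
  2067: Thu  2068: Sat (+2)  2069: Sun (+1)  2070: Mon (+1)  2071: Tue (+1)
  2072: Thu (+2)  2073: Fri (+1) ✓  2074: Sat (+1)  2075: Sun (+1)  2076: Tue (+2)
  2077: Wed (+1)  2078: Thu (+1)  2079: Fri (+1) ✓  2080: Sun (+2)  … (43 more years) …
  2124: Fri (+2) ✓  2125: Sat (+1)  2126: Sun (+1)  2127: Mon (+1)  2128: Wed (+2)
  2129: Thu (+1)  2130: Fri (+1) ✓  2131: Sat (+1)  2132: Mon (+2)  2133: Tue (+1)
  2134: Wed (+1)  2135: Thu (+1)  2136: Sat (+2)  2137: Sun (+1)
Friday years: 2073, 2079, 2084, 2090, 2102, 2113, 2119, 2124, 2130 — 9 in total.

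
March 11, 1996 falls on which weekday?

Monday

January 1, 1996 is a Monday.
March 11 is day 71 of the year, i.e. 70 days after Jan 1.
70 mod 7 = 0, so advance 0 weekdays from Monday: Monday.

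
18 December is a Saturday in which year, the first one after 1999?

From one year to the next, a fixed date's weekday advances by 1, or by 2 when a Feb 29 lies between the two dates.
1999: December 18 is Saturday.
2000: Monday (+2)
2001: Tuesday (+1)
2002: Wednesday (+1)
2003: Thursday (+1)
2004: Saturday (+2)
18 December falls on a Saturday in 2004.

2004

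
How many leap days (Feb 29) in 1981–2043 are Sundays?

Leap years in 1981–2043: 15 of them.
Feb 29 weekday advances by 5 (mod 7) from one leap year to the next four years later (or differs when a century non-leap intervenes).
Leap-day weekdays: 1984:Wed 1988:Mon 1992:Sat 1996:Thu 2000:Tue 2004:Sun✓ 2008:Fri 2012:Wed 2016:Mon 2020:Sat 2024:Thu 2028:Tue 2032:Sun✓ 2036:Fri 2040:Wed
Sunday: 2004, 2032 → 2.

2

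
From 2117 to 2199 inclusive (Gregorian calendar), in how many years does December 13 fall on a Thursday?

Track December 13's weekday year by year (advancing +1, or +2 across a Feb 29):
  2117: Mon  2118: Tue (+1)  2119: Wed (+1)  2120: Fri (+2)  2121: Sat (+1)
  2122: Sun (+1)  2123: Mon (+1)  2124: Wed (+2)  2125: Thu (+1) ✓  2126: Fri (+1)
  2127: Sat (+1)  2128: Mon (+2)  2129: Tue (+1)  2130: Wed (+1)  … (55 more years) …
  2186: Wed (+1)  2187: Thu (+1) ✓  2188: Sat (+2)  2189: Sun (+1)  2190: Mon (+1)
  2191: Tue (+1)  2192: Thu (+2) ✓  2193: Fri (+1)  2194: Sat (+1)  2195: Sun (+1)
  2196: Tue (+2)  2197: Wed (+1)  2198: Thu (+1) ✓  2199: Fri (+1)
Thursday years: 2125, 2131, 2136, 2142, 2153, 2159, 2164, 2170, 2181, 2187, 2192, 2198 — 12 in total.

12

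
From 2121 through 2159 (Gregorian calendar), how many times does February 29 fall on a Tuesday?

Leap years in 2121–2159: 9 of them.
Feb 29 weekday advances by 5 (mod 7) from one leap year to the next four years later (or differs when a century non-leap intervenes).
Leap-day weekdays: 2124:Tue✓ 2128:Sun 2132:Fri 2136:Wed 2140:Mon 2144:Sat 2148:Thu 2152:Tue✓ 2156:Sun
Tuesday: 2124, 2152 → 2.

2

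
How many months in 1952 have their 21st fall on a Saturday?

Check the 21st of each month of 1952: Jan 21: Mon, Feb 21: Thu, Mar 21: Fri, Apr 21: Mon, May 21: Wed, Jun 21: Sat, Jul 21: Mon, Aug 21: Thu, Sep 21: Sun, Oct 21: Tue, Nov 21: Fri, Dec 21: Sun.
Saturday occurs in June — 1 month.

1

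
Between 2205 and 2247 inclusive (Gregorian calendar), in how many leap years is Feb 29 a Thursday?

Leap years in 2205–2247: 10 of them.
Feb 29 weekday advances by 5 (mod 7) from one leap year to the next four years later (or differs when a century non-leap intervenes).
Leap-day weekdays: 2208:Mon 2212:Sat 2216:Thu✓ 2220:Tue 2224:Sun 2228:Fri 2232:Wed 2236:Mon 2240:Sat 2244:Thu✓
Thursday: 2216, 2244 → 2.

2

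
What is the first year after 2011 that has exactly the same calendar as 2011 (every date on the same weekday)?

Two years share a calendar iff Jan 1 falls on the same weekday and both are leap or both are common. 2011: Jan 1 is Saturday, common year.
2012: Jan 1 Sunday, leap
2013: Jan 1 Tuesday, common
2014: Jan 1 Wednesday, common
2015: Jan 1 Thursday, common
2016: Jan 1 Friday, leap
2017: Jan 1 Sunday, common
2018: Jan 1 Monday, common
2019: Jan 1 Tuesday, common
2020: Jan 1 Wednesday, leap
2021: Jan 1 Friday, common
2022: Jan 1 Saturday, common
2022 matches on both conditions.

2022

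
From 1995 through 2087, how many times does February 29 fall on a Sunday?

3

Leap years in 1995–2087: 23 of them.
Feb 29 weekday advances by 5 (mod 7) from one leap year to the next four years later (or differs when a century non-leap intervenes).
Leap-day weekdays: 1996:Thu 2000:Tue 2004:Sun✓ 2008:Fri 2012:Wed 2016:Mon 2020:Sat 2024:Thu 2028:Tue 2032:Sun✓ 2036:Fri 2040:Wed 2044:Mon 2048:Sat 2052:Thu 2056:Tue 2060:Sun✓ 2064:Fri 2068:Wed 2072:Mon 2076:Sat 2080:Thu 2084:Tue
Sunday: 2004, 2032, 2060 → 3.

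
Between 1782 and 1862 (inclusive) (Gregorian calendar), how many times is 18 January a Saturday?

12

Track 18 January's weekday year by year (advancing +1, or +2 across a Feb 29):
  1782: Fri  1783: Sat (+1) ✓  1784: Sun (+1)  1785: Tue (+2)  1786: Wed (+1)
  1787: Thu (+1)  1788: Fri (+1)  1789: Sun (+2)  1790: Mon (+1)  1791: Tue (+1)
  1792: Wed (+1)  1793: Fri (+2)  1794: Sat (+1) ✓  1795: Sun (+1)  … (53 more years) …
  1849: Thu (+2)  1850: Fri (+1)  1851: Sat (+1) ✓  1852: Sun (+1)  1853: Tue (+2)
  1854: Wed (+1)  1855: Thu (+1)  1856: Fri (+1)  1857: Sun (+2)  1858: Mon (+1)
  1859: Tue (+1)  1860: Wed (+1)  1861: Fri (+2)  1862: Sat (+1) ✓
Saturday years: 1783, 1794, 1800, 1806, 1812, 1817, 1823, 1834, 1840, 1845, 1851, 1862 — 12 in total.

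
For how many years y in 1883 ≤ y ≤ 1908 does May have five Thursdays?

May has 31 days; it has five Thursdays when Thursday falls among the first (month-length − 28) days — i.e. when May 1 is one of Thursday/Wednesday/Tuesday.
May 1 by year: 1883:Tue✓ 1884:Thu✓ 1885:Fri 1886:Sat 1887:Sun 1888:Tue✓ 1889:Wed✓ 1890:Thu✓ 1891:Fri 1892:Sun 1893:Mon 1894:Tue✓ 1895:Wed✓ 1896:Fri 1897:Sat 1898:Sun 1899:Mon 1900:Tue✓ 1901:Wed✓ 1902:Thu✓ 1903:Fri 1904:Sun 1905:Mon 1906:Tue✓ 1907:Wed✓ 1908:Fri
Years with five Thursdays: 1883, 1884, 1888, 1889, 1890, 1894, 1895, 1900, 1901, 1902, 1906, 1907 → 12.

12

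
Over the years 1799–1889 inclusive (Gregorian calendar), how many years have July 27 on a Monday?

Track July 27's weekday year by year (advancing +1, or +2 across a Feb 29):
  1799: Sat  1800: Sun (+1)  1801: Mon (+1) ✓  1802: Tue (+1)  1803: Wed (+1)
  1804: Fri (+2)  1805: Sat (+1)  1806: Sun (+1)  1807: Mon (+1) ✓  1808: Wed (+2)
  1809: Thu (+1)  1810: Fri (+1)  1811: Sat (+1)  1812: Mon (+2) ✓  … (63 more years) …
  1876: Thu (+2)  1877: Fri (+1)  1878: Sat (+1)  1879: Sun (+1)  1880: Tue (+2)
  1881: Wed (+1)  1882: Thu (+1)  1883: Fri (+1)  1884: Sun (+2)  1885: Mon (+1) ✓
  1886: Tue (+1)  1887: Wed (+1)  1888: Fri (+2)  1889: Sat (+1)
Monday years: 1801, 1807, 1812, 1818, 1829, 1835, 1840, 1846, 1857, 1863, 1868, 1874, 1885 — 13 in total.

13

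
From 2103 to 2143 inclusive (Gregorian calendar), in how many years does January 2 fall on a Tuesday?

6

Track January 2's weekday year by year (advancing +1, or +2 across a Feb 29):
  2103: Tue ✓  2104: Wed (+1)  2105: Fri (+2)  2106: Sat (+1)  2107: Sun (+1)
  2108: Mon (+1)  2109: Wed (+2)  2110: Thu (+1)  2111: Fri (+1)  2112: Sat (+1)
  2113: Mon (+2)  2114: Tue (+1) ✓  2115: Wed (+1)  2116: Thu (+1)  … (13 more years) …
  2130: Mon (+1)  2131: Tue (+1) ✓  2132: Wed (+1)  2133: Fri (+2)  2134: Sat (+1)
  2135: Sun (+1)  2136: Mon (+1)  2137: Wed (+2)  2138: Thu (+1)  2139: Fri (+1)
  2140: Sat (+1)  2141: Mon (+2)  2142: Tue (+1) ✓  2143: Wed (+1)
Tuesday years: 2103, 2114, 2120, 2125, 2131, 2142 — 6 in total.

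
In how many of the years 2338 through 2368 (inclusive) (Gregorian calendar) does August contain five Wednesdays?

August has 31 days; it has five Wednesdays when Wednesday falls among the first (month-length − 28) days — i.e. when August 1 is one of Wednesday/Tuesday/Monday.
August 1 by year: 2338:Mon✓ 2339:Tue✓ 2340:Thu 2341:Fri 2342:Sat 2343:Sun 2344:Tue✓ 2345:Wed✓ 2346:Thu 2347:Fri 2348:Sun 2349:Mon✓ 2350:Tue✓ 2351:Wed✓ 2352:Fri 2353:Sat 2354:Sun 2355:Mon✓ 2356:Wed✓ 2357:Thu 2358:Fri 2359:Sat 2360:Mon✓ 2361:Tue✓ 2362:Wed✓ 2363:Thu 2364:Sat 2365:Sun 2366:Mon✓ 2367:Tue✓ 2368:Thu
Years with five Wednesdays: 2338, 2339, 2344, 2345, 2349, 2350, 2351, 2355, 2356, 2360, 2361, 2362, 2366, 2367 → 14.

14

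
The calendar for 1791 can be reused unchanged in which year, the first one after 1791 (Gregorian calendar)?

1803

Two years share a calendar iff Jan 1 falls on the same weekday and both are leap or both are common. 1791: Jan 1 is Saturday, common year.
1792: Jan 1 Sunday, leap
1793: Jan 1 Tuesday, common
1794: Jan 1 Wednesday, common
1795: Jan 1 Thursday, common
1796: Jan 1 Friday, leap
1797: Jan 1 Sunday, common
1798: Jan 1 Monday, common
1799: Jan 1 Tuesday, common
1800: Jan 1 Wednesday, common
1801: Jan 1 Thursday, common
1802: Jan 1 Friday, common
1803: Jan 1 Saturday, common
1803 matches on both conditions.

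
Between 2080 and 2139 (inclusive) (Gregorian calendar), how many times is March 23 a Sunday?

10

Track March 23's weekday year by year (advancing +1, or +2 across a Feb 29):
  2080: Sat  2081: Sun (+1) ✓  2082: Mon (+1)  2083: Tue (+1)  2084: Thu (+2)
  2085: Fri (+1)  2086: Sat (+1)  2087: Sun (+1) ✓  2088: Tue (+2)  2089: Wed (+1)
  2090: Thu (+1)  2091: Fri (+1)  2092: Sun (+2) ✓  2093: Mon (+1)  … (32 more years) …
  2126: Sat (+1)  2127: Sun (+1) ✓  2128: Tue (+2)  2129: Wed (+1)  2130: Thu (+1)
  2131: Fri (+1)  2132: Sun (+2) ✓  2133: Mon (+1)  2134: Tue (+1)  2135: Wed (+1)
  2136: Fri (+2)  2137: Sat (+1)  2138: Sun (+1) ✓  2139: Mon (+1)
Sunday years: 2081, 2087, 2092, 2098, 2104, 2110, 2121, 2127, 2132, 2138 — 10 in total.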